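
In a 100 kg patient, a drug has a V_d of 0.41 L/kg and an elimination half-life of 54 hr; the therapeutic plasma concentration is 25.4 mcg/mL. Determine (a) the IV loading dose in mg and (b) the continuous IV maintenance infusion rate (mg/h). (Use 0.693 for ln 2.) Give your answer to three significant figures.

(a) 1040 mg; (b) 13.4 mg/h

Vd(total) = 100 kg × 0.41 L/kg = 41.00 L
LD = Vd × C = 41.00 × 25.4 = 1041 mg
CL = 0.693 × Vd / t½ = 0.693 × 41.00 / 54 = 0.5262 L/h
Infusion rate = CL × Css = 0.5262 × 25.4 = 13.37 mg/h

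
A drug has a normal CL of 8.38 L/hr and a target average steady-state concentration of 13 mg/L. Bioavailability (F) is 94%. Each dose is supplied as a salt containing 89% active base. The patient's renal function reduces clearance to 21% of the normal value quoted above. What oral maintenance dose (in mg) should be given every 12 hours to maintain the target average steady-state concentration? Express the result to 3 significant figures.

Patient clearance = 0.21 × 8.380 = 1.760 L/h
At steady state, dose per interval replaces the amount cleared in that interval: F·S·D/τ = CL·Css.
D = CL × Css × τ / F / S = 1.760 × 13 × 12 / 0.94 / 0.89 = 328.2 mg

328 mg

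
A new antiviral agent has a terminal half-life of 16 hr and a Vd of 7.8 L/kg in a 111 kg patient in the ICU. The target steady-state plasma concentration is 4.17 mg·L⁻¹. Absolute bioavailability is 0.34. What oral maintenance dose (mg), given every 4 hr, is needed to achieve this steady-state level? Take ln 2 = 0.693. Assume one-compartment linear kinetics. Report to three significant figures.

Vd = 7.8 L/kg × 111 kg = 865.8 L
CL = ln 2 · Vd / t½ = 0.693 × 865.8 / 16 = 37.50 L/h
D = CL × Css × τ / F = 37.50 × 4.17 × 4 / 0.34 = 1840 mg

1840 mg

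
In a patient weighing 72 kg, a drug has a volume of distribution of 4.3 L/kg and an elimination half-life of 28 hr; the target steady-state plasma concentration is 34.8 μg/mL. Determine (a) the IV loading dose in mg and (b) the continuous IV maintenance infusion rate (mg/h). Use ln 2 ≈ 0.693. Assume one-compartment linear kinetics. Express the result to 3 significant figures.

Total Vd = 4.3 × 72 = 309.6 L
LD = Vd × C = 309.6 × 34.8 = 10770 mg
CL = 0.693 × Vd / t½ = 0.693 × 309.6 / 28 = 7.663 L/h
Infusion rate = CL × Css = 7.663 × 34.8 = 266.7 mg/h

(a) 10800 mg; (b) 267 mg/h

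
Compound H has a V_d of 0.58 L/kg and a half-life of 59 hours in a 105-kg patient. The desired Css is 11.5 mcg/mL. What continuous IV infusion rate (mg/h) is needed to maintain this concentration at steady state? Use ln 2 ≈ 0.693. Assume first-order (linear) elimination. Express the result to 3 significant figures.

Vd = 0.58 L/kg × 105 kg = 60.90 L
k = 0.693/59 = 0.01175 h⁻¹, so CL = k·Vd = 0.01175 × 60.90 = 0.7156 L/h
Infusion rate = CL × Css = 0.7156 × 11.5 = 8.229 mg/h

8.23 mg/h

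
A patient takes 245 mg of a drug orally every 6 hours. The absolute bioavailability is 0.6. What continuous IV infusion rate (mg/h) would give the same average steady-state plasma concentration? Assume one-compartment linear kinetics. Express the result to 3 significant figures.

Equivalent systemic input: infusion rate = F·D/τ.
Rate = 0.6 × 245 / 6 = 24.50 mg/h

24.5 mg/h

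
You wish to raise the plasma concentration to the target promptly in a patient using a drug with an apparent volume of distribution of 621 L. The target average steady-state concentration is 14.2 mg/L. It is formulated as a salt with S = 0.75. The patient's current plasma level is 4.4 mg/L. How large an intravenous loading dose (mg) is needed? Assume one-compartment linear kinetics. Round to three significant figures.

8110 mg

Concentration deficit ΔC = 14.2 − 4.4 = 9.800 mg/L
LD = Vd × ΔC / S = 621.0 × 9.800 / 0.75 = 8114 mg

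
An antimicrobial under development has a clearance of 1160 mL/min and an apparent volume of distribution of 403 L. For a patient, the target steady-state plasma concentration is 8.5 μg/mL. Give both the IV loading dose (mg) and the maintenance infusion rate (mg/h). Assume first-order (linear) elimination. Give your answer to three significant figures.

(a) 3430 mg; (b) 592 mg/h

LD = Vd · C_target = 403.0 × 8.5 = 3426 mg
Convert clearance: 1160 mL/min × 60 min/h ÷ 1000 mL/L = 69.60 L/h
Maintenance: replace elimination → rate = CL × Css = 69.60 × 8.5 = 591.6 mg/h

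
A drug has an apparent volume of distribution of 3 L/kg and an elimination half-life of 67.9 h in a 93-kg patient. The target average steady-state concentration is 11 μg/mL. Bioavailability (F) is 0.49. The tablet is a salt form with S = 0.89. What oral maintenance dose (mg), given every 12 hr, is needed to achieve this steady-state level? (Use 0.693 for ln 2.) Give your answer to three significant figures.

Total Vd = 3 × 93 = 279.0 L
k = 0.693/67.9 = 0.01021 h⁻¹, so CL = k·Vd = 0.01021 × 279.0 = 2.849 L/h
D = CL × Css × τ / F / S = 2.849 × 11 × 12 / 0.49 / 0.89 = 862.3 mg

862 mg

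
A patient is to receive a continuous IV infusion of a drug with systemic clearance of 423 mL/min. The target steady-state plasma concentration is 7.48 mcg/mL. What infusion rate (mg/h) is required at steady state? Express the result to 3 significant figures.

CL = 423 mL/min × 60/1000 = 25.38 L/h
Infusion rate = CL · Css = 25.38 L/h × 7.48 mg/L = 189.8 mg/h

190 mg/h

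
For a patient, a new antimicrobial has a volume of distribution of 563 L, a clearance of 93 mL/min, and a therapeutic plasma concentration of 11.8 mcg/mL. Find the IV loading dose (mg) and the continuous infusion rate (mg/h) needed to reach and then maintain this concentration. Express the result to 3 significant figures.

(a) 6640 mg; (b) 65.8 mg/h

LD = Vd · C_target = 563.0 × 11.8 = 6643 mg
CL = 93 mL/min = 93 × 0.06 = 5.580 L/h
Maintenance: replace elimination → rate = CL × Css = 5.580 × 11.8 = 65.84 mg/h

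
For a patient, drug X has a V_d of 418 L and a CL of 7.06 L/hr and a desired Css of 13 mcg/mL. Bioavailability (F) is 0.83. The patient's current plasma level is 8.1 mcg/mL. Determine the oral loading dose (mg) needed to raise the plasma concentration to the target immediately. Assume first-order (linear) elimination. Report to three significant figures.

2470 mg

Concentration deficit ΔC = 13 − 8.1 = 4.900 mg/L
LD = Vd × ΔC / F = 418.0 × 4.900 / 0.83 = 2468 mg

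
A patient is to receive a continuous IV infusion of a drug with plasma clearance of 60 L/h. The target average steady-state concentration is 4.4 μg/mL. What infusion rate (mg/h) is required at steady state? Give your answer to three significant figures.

R₀ = 60.00 × 4.4 = 264.0 mg/h

264 mg/h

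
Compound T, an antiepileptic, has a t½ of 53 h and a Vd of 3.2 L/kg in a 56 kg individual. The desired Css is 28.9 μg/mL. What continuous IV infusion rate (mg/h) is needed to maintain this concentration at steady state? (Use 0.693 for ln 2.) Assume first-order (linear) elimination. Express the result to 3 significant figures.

67.7 mg/h

Total Vd = 3.2 × 56 = 179.2 L
k = 0.693/53 = 0.01308 h⁻¹, so CL = k·Vd = 0.01308 × 179.2 = 2.344 L/h
Infusion rate = CL × Css = 2.344 × 28.9 = 67.74 mg/h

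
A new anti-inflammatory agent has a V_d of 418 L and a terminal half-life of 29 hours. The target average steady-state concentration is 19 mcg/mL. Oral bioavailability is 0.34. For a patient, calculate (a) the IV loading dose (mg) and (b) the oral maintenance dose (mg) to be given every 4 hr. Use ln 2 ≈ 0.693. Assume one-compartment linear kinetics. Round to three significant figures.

(a) 7940 mg; (b) 2230 mg

LD = Vd × C = 418.0 × 19 = 7942 mg
CL = 0.693 × Vd / t½ = 0.693 × 418.0 / 29 = 9.989 L/h
D = CL × Css × τ / F = 9.989 × 19 × 4 / 0.34 = 2233 mg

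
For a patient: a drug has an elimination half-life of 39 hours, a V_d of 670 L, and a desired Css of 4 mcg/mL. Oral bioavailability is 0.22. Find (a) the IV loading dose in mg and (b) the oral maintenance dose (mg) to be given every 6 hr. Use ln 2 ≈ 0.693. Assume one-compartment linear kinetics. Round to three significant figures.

LD = Vd × C = 670.0 × 4 = 2680 mg
CL = 0.693 × Vd / t½ = 0.693 × 670.0 / 39 = 11.91 L/h
D = CL × Css × τ / F = 11.91 × 4 × 6 / 0.22 = 1299 mg

(a) 2680 mg; (b) 1300 mg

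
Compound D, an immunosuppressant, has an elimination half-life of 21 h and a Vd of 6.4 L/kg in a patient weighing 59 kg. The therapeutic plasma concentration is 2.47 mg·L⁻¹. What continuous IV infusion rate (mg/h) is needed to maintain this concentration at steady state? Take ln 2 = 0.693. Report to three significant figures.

Total Vd = 6.4 × 59 = 377.6 L
CL = 0.693 × Vd / t½ = 0.693 × 377.6 / 21 = 12.46 L/h
Infusion rate = CL × Css = 12.46 × 2.47 = 30.78 mg/h

30.8 mg/h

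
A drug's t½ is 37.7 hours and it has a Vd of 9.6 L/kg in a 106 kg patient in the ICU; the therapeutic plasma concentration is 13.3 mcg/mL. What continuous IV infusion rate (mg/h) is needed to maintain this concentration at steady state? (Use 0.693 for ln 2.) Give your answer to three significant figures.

Total Vd = 9.6 × 106 = 1018 L
CL = ln 2 · Vd / t½ = 0.693 × 1018 / 37.7 = 18.71 L/h
Infusion rate = CL × Css = 18.71 × 13.3 = 248.8 mg/h

249 mg/h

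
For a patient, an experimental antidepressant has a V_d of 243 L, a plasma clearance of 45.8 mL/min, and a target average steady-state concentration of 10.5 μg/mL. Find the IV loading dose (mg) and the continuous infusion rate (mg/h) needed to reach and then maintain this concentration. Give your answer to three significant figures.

LD = Vd · C_target = 243.0 × 10.5 = 2552 mg
Convert clearance: 45.8 mL/min × 60 min/h ÷ 1000 mL/L = 2.748 L/h
Maintenance: replace elimination → rate = CL × Css = 2.748 × 10.5 = 28.85 mg/h

(a) 2550 mg; (b) 28.9 mg/h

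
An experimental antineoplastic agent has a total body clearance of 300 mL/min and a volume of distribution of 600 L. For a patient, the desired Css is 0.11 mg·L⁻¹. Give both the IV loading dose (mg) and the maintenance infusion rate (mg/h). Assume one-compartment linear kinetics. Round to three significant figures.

(a) 66.0 mg; (b) 1.98 mg/h

LD = Vd · C_target = 600.0 × 0.11 = 66.00 mg
CL = 300 mL/min = 300 × 0.06 = 18.00 L/h
Infusion rate = 18.00 L/h × 0.11 mg/L = 1.980 mg/h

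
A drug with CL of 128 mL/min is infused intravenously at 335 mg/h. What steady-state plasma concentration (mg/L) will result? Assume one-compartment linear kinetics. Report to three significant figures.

CL = 128 mL/min = 128 × 0.06 = 7.680 L/h
Css = rate / CL = 335 / 7.680 = 43.62 mg/L

43.6 mg/L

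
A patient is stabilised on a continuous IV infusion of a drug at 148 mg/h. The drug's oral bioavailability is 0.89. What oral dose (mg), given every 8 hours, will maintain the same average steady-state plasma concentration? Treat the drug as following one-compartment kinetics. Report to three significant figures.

To maintain the same Css, the systemic dosing rate must be unchanged: F·D/τ = infusion rate.
D = rate × τ / F = 148 × 8 / 0.89 = 1330 mg

1330 mg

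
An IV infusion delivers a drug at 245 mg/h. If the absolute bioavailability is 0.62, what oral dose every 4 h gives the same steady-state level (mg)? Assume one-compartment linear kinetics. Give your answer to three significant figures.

1580 mg

To maintain the same Css, the systemic dosing rate must be unchanged: F·D/τ = infusion rate.
D = rate × τ / F = 245 × 4 / 0.62 = 1581 mg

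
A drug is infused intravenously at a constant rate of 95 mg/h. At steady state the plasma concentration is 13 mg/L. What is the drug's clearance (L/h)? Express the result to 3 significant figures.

At steady state, infusion rate = CL × Css, so CL = rate / Css.
CL = 95 / 13 = 7.308 L/h

7.31 L/h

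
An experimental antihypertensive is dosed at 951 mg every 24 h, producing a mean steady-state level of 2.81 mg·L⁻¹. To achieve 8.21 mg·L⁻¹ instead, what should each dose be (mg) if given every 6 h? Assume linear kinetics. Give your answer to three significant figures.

For first-order elimination, Css ∝ F·D/(CL·τ); F and CL are unchanged, so Css ∝ D/τ.
D₂ = D₁ × (Css,target / Css,current) × (τ₂/τ₁) = 951 × (8.21/2.81) × (6/24) = 694.6 mg

695 mg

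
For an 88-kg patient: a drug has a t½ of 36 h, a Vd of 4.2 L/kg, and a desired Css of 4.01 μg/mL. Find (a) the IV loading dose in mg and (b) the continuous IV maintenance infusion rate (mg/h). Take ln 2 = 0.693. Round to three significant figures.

Total Vd = 4.2 × 88 = 369.6 L
LD = Vd × C = 369.6 × 4.01 = 1482 mg
CL = 0.693 × Vd / t½ = 0.693 × 369.6 / 36 = 7.115 L/h
Infusion rate = CL × Css = 7.115 × 4.01 = 28.53 mg/h

(a) 1480 mg; (b) 28.5 mg/h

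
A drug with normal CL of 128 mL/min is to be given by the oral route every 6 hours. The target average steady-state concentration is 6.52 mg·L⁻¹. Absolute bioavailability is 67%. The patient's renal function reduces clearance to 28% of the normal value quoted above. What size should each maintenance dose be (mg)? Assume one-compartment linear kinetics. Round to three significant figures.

Convert clearance: 128 mL/min × 60 min/h ÷ 1000 mL/L = 7.680 L/h
Patient clearance = 0.28 × 7.680 = 2.150 L/h
D = CL × Css × τ / F = 2.150 × 6.52 × 6 / 0.67 = 125.5 mg

126 mg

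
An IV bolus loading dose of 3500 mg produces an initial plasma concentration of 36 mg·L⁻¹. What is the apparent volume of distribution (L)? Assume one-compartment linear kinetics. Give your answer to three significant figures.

97.2 L

Immediately after an IV bolus, C₀ = Dose / Vd, so Vd = Dose / C₀.
Vd = 3500 / 36 = 97.22 L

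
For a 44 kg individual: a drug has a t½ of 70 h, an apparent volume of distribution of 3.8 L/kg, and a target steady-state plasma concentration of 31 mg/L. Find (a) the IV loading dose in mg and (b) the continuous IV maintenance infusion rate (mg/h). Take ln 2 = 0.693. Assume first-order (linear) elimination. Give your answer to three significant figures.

(a) 5180 mg; (b) 51.3 mg/h

Vd(total) = 44 kg × 3.8 L/kg = 167.2 L
LD = Vd × C = 167.2 × 31 = 5183 mg
CL = 0.693 × Vd / t½ = 0.693 × 167.2 / 70 = 1.655 L/h
Infusion rate = CL × Css = 1.655 × 31 = 51.31 mg/h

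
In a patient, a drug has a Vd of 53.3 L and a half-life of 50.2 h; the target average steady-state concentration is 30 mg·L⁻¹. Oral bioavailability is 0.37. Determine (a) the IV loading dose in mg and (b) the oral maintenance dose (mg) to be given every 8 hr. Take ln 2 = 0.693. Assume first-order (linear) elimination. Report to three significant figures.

LD = Vd × C = 53.30 × 30 = 1599 mg
CL = 0.693 × Vd / t½ = 0.693 × 53.30 / 50.2 = 0.7358 L/h
D = CL × Css × τ / F = 0.7358 × 30 × 8 / 0.37 = 477.3 mg

(a) 1600 mg; (b) 477 mg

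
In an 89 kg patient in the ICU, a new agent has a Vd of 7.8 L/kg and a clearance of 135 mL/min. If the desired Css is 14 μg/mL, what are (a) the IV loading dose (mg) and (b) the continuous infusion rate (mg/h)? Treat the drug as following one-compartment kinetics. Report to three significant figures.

Total Vd = 7.8 × 89 = 694.2 L
LD = Vd · C_target = 694.2 × 14 = 9719 mg
CL = 135 mL/min = 135 × 0.06 = 8.100 L/h
Infusion rate = 8.100 L/h × 14 mg/L = 113.4 mg/h

(a) 9720 mg; (b) 113 mg/h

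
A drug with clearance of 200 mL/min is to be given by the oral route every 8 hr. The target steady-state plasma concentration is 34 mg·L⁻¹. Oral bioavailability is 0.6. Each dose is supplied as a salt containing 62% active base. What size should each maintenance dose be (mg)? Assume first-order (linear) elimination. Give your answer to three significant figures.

CL = 200 mL/min = 200 × 0.06 = 12.00 L/h
At steady state, dose per interval replaces the amount cleared in that interval: F·S·D/τ = CL·Css.
D = CL × Css × τ / F / S = 12.00 × 34 × 8 / 0.6 / 0.62 = 8774 mg

8770 mg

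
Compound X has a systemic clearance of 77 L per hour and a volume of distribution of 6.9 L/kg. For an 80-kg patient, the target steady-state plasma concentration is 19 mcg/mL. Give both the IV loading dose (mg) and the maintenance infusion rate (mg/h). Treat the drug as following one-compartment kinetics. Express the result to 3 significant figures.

Vd = 6.9 L/kg × 80 kg = 552.0 L
LD = Vd · C_target = 552.0 × 19 = 10490 mg
Maintenance: replace elimination → rate = CL × Css = 77.00 × 19 = 1463 mg/h

(a) 10500 mg; (b) 1460 mg/h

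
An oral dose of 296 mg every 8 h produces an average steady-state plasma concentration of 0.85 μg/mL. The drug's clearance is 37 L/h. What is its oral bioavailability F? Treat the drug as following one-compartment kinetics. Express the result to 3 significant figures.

0.850

F·D/τ = CL·Css at steady state → F = CL·Css·τ / D.
F = 37 × 0.85 × 8 / 296 = 0.850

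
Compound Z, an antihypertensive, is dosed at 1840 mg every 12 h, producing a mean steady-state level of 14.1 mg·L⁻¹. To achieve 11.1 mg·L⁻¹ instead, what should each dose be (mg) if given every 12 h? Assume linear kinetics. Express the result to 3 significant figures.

For first-order elimination, Css ∝ F·D/(CL·τ); F and CL are unchanged, so Css ∝ D/τ.
D₂ = D₁ × (Css,target / Css,current) = 1840 × 11.1/14.1 = 1449 mg

1450 mg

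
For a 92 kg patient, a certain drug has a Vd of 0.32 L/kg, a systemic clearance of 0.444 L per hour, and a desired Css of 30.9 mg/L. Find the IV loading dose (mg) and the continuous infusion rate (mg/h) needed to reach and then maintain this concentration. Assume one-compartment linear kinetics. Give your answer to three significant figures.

Vd(total) = 92 kg × 0.32 L/kg = 29.44 L
LD = Vd · C_target = 29.44 × 30.9 = 909.7 mg
Maintenance infusion rate = CL × Css = 0.4440 × 30.9 = 13.72 mg/h

(a) 910 mg; (b) 13.7 mg/h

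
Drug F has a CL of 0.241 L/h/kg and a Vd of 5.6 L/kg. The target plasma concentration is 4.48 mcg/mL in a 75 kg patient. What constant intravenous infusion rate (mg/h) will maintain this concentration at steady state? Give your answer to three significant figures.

CL = 0.241 L/h/kg × 75 kg = 18.08 L/h
Maintenance depends on clearance, not Vd — rate in must match rate out.
R₀ = 18.08 × 4.48 = 81.00 mg/h

81.0 mg/h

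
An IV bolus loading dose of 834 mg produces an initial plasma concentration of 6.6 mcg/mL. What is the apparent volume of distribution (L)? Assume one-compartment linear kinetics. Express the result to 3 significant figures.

Immediately after an IV bolus, C₀ = Dose / Vd, so Vd = Dose / C₀.
Vd = 834 / 6.6 = 126.4 L

126 L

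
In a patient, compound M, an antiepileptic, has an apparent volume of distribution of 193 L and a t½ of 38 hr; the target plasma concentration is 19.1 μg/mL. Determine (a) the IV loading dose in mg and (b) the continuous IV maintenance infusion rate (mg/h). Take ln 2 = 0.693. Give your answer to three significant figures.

(a) 3690 mg; (b) 67.2 mg/h

LD = Vd × C = 193.0 × 19.1 = 3686 mg
CL = 0.693 × Vd / t½ = 0.693 × 193.0 / 38 = 3.520 L/h
Infusion rate = CL × Css = 3.520 × 19.1 = 67.23 mg/h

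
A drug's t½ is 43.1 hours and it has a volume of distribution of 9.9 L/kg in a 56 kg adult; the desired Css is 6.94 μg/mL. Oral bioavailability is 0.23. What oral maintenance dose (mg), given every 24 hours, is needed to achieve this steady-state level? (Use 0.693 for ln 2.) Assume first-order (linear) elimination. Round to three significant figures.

Vd = 9.9 L/kg × 56 kg = 554.4 L
k = 0.693/43.1 = 0.01608 h⁻¹, so CL = k·Vd = 0.01608 × 554.4 = 8.915 L/h
D = CL × Css × τ / F = 8.915 × 6.94 × 24 / 0.23 = 6456 mg

6460 mg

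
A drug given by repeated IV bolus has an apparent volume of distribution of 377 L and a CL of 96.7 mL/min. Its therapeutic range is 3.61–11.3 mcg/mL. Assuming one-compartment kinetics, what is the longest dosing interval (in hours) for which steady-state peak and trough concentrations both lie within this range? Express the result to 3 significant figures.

74.1 h

Convert clearance: 96.7 mL/min × 60 min/h ÷ 1000 mL/L = 5.802 L/h
k = CL / Vd = 5.802 / 377.0 = 0.01539 h⁻¹
Between IV bolus doses, concentration decays as C = C₀·e^(−kτ), so C_peak/C_trough = e^(kτ).
τ_max = ln(C_peak/C_trough) / k = ln(11.3/3.61) / 0.01539 = 1.141 / 0.01539 = 74.14 h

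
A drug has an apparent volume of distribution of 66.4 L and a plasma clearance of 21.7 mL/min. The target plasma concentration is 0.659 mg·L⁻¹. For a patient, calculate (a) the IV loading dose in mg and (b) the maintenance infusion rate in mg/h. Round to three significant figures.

(a) 43.8 mg; (b) 0.858 mg/h

Loading: fill Vd to C_target → 66.40 L × 0.659 mg/L = 43.76 mg
CL = 21.7 mL/min × 60/1000 = 1.302 L/h
Maintenance infusion rate = CL × Css = 1.302 × 0.659 = 0.8580 mg/h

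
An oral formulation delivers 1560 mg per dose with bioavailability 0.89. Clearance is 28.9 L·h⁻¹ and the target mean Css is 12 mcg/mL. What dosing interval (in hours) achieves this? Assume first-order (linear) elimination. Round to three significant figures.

4.00 h

F·D/τ = CL·Css → τ = F·D / (CL·Css).
τ = 0.89 × 1560 / (28.9 × 12) = 4.003 h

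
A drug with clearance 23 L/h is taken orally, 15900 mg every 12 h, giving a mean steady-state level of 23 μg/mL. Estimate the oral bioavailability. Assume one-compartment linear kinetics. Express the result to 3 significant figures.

0.399

F·D/τ = CL·Css at steady state → F = CL·Css·τ / D.
F = 23 × 23 × 12 / 15900 = 0.399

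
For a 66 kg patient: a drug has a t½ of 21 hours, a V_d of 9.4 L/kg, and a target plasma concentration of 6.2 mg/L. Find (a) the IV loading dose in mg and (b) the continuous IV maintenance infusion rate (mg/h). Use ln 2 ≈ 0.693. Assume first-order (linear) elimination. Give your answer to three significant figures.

Total Vd = 9.4 × 66 = 620.4 L
LD = Vd × C = 620.4 × 6.2 = 3846 mg
CL = 0.693 × Vd / t½ = 0.693 × 620.4 / 21 = 20.47 L/h
Infusion rate = CL × Css = 20.47 × 6.2 = 126.9 mg/h

(a) 3850 mg; (b) 127 mg/h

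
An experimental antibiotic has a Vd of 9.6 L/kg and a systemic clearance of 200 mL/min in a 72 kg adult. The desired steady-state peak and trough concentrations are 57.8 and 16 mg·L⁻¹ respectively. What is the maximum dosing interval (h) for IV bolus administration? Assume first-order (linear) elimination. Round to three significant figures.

74.0 h

Vd = 9.6 L/kg × 72 kg = 691.2 L
CL = 200 mL/min = 200 × 0.06 = 12.00 L/h
k = CL / Vd = 12.00 / 691.2 = 0.01736 h⁻¹
Between IV bolus doses, concentration decays as C = C₀·e^(−kτ), so C_peak/C_trough = e^(kτ).
τ_max = ln(C_peak/C_trough) / k = ln(57.8/16) / 0.01736 = 1.284 / 0.01736 = 73.96 h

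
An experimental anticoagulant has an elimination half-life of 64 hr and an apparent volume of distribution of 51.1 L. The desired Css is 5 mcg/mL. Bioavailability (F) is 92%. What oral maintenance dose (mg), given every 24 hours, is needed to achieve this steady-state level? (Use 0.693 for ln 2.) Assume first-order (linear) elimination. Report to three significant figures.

72.2 mg

k = 0.693/64 = 0.01083 h⁻¹, so CL = k·Vd = 0.01083 × 51.10 = 0.5534 L/h
D = CL × Css × τ / F = 0.5534 × 5 × 24 / 0.92 = 72.18 mg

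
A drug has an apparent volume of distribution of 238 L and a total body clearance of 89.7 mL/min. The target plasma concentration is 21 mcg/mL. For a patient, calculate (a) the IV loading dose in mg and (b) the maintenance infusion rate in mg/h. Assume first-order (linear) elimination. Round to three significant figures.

(a) 5000 mg; (b) 113 mg/h

Loading: fill Vd to C_target → 238.0 L × 21 mg/L = 4998 mg
CL = 89.7 mL/min = 89.7 × 0.06 = 5.382 L/h
Maintenance infusion rate = CL × Css = 5.382 × 21 = 113.0 mg/h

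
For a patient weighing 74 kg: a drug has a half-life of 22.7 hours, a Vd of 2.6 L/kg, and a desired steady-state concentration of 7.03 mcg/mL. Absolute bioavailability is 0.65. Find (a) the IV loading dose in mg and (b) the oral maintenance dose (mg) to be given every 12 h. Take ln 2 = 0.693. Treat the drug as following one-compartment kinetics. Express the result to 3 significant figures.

Vd(total) = 74 kg × 2.6 L/kg = 192.4 L
LD = Vd × C = 192.4 × 7.03 = 1353 mg
CL = 0.693 × Vd / t½ = 0.693 × 192.4 / 22.7 = 5.874 L/h
D = CL × Css × τ / F = 5.874 × 7.03 × 12 / 0.65 = 762.4 mg

(a) 1350 mg; (b) 762 mg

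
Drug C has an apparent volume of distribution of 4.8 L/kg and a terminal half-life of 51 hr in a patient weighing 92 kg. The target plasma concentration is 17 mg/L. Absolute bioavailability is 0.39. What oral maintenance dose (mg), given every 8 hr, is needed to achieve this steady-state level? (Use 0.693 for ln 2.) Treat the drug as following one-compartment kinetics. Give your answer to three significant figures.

2090 mg

Vd = 4.8 L/kg × 92 kg = 441.6 L
CL = ln 2 · Vd / t½ = 0.693 × 441.6 / 51 = 6.001 L/h
D = CL × Css × τ / F = 6.001 × 17 × 8 / 0.39 = 2093 mg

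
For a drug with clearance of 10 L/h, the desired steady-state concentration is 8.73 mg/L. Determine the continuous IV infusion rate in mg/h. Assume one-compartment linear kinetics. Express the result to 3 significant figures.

Rate = CL × Css = 10.00 × 8.73 = 87.30 mg/h

87.3 mg/h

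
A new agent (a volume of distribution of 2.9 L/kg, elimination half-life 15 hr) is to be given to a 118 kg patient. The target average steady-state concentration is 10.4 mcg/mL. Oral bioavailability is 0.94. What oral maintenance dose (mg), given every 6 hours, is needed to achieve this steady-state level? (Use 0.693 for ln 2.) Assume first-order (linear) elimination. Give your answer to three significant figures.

1050 mg

Vd = 2.9 L/kg × 118 kg = 342.2 L
CL = 0.693 × Vd / t½ = 0.693 × 342.2 / 15 = 15.81 L/h
D = CL × Css × τ / F = 15.81 × 10.4 × 6 / 0.94 = 1050 mg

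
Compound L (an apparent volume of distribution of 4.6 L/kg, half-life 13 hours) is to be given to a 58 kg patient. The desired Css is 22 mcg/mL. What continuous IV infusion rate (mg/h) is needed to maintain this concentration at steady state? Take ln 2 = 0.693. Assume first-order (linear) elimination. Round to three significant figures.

Total Vd = 4.6 × 58 = 266.8 L
k = 0.693/13 = 0.05331 h⁻¹, so CL = k·Vd = 0.05331 × 266.8 = 14.22 L/h
Infusion rate = CL × Css = 14.22 × 22 = 312.8 mg/h

313 mg/h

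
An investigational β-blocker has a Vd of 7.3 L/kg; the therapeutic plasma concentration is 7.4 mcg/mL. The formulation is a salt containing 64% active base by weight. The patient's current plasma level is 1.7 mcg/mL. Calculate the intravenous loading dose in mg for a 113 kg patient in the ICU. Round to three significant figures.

Total Vd = 7.3 × 113 = 824.9 L
The loading dose fills Vd to the target concentration.
Concentration deficit ΔC = 7.4 − 1.7 = 5.700 mg/L
LD = Vd × ΔC / S = 824.9 × 5.700 / 0.64 = 7347 mg

7350 mg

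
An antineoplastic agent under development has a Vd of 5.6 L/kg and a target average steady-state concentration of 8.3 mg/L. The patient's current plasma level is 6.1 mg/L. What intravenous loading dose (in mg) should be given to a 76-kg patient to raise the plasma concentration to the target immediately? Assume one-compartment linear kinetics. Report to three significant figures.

Vd(total) = 76 kg × 5.6 L/kg = 425.6 L
Concentration deficit ΔC = 8.3 − 6.1 = 2.200 mg/L
LD = Vd × ΔC = 425.6 × 2.200 = 936.3 mg

936 mg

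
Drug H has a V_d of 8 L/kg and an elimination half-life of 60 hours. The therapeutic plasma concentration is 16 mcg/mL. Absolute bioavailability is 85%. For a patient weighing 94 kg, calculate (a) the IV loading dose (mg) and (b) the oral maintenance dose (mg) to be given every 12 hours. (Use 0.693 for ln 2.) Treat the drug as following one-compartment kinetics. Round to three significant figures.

Vd = 8 L/kg × 94 kg = 752.0 L
LD = Vd × C = 752.0 × 16 = 12030 mg
CL = 0.693 × Vd / t½ = 0.693 × 752.0 / 60 = 8.686 L/h
D = CL × Css × τ / F = 8.686 × 16 × 12 / 0.85 = 1962 mg

(a) 12000 mg; (b) 1960 mg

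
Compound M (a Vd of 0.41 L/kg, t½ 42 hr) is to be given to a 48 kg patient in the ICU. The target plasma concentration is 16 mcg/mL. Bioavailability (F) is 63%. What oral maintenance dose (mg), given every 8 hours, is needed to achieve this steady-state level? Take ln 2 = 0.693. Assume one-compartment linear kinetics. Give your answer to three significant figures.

Total Vd = 0.41 × 48 = 19.68 L
k = 0.693/42 = 0.01650 h⁻¹, so CL = k·Vd = 0.01650 × 19.68 = 0.3247 L/h
D = CL × Css × τ / F = 0.3247 × 16 × 8 / 0.63 = 65.97 mg

66.0 mg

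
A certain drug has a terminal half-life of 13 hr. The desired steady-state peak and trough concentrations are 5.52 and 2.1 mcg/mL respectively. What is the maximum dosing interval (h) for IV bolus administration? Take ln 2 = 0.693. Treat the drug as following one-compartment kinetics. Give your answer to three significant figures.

18.1 h

k = 0.693 / t½ = 0.693 / 13 = 0.05331 h⁻¹
Between IV bolus doses, concentration decays as C = C₀·e^(−kτ), so C_peak/C_trough = e^(kτ).
τ_max = ln(C_peak/C_trough) / k = ln(5.52/2.1) / 0.05331 = 0.9664 / 0.05331 = 18.13 h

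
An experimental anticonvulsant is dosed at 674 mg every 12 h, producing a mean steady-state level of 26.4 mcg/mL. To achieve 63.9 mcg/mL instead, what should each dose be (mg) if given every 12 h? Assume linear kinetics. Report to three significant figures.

1630 mg

With linear kinetics, Css is proportional to dose rate (D/τ) at fixed clearance.
D₂ = D₁ × (Css,target / Css,current) = 674 × 63.9/26.4 = 1631 mg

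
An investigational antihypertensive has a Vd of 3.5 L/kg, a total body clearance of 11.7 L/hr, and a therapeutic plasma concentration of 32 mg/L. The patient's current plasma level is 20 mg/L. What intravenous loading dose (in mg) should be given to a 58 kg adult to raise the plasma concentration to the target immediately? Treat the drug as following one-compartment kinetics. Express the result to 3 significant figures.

2440 mg

Vd = 3.5 L/kg × 58 kg = 203.0 L
Concentration deficit ΔC = 32 − 20 = 12.00 mg/L
LD = Vd × ΔC = 203.0 × 12.00 = 2436 mg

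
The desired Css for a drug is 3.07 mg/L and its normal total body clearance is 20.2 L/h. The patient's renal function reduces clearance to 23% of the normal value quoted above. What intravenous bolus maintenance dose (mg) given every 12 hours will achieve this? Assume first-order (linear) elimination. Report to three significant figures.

Patient clearance = 0.23 × 20.20 = 4.646 L/h
At steady state, dose per interval replaces the amount cleared in that interval: D/τ = CL·Css.
D = CL × Css × τ = 4.646 × 3.07 × 12 = 171.2 mg

171 mg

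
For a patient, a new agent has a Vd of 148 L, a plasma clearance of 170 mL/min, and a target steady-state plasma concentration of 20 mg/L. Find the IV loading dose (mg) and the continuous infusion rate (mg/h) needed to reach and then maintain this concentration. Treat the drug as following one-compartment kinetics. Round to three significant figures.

Loading dose = Vd × C = 148.0 × 20 = 2960 mg
Convert clearance: 170 mL/min × 60 min/h ÷ 1000 mL/L = 10.20 L/h
Infusion rate = 10.20 L/h × 20 mg/L = 204.0 mg/h

(a) 2960 mg; (b) 204 mg/h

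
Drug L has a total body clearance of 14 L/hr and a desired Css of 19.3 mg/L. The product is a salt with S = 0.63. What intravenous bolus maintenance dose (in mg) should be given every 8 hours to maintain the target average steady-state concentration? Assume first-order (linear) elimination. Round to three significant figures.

D = CL × Css × τ / S = 14.00 × 19.3 × 8 / 0.63 = 3431 mg

3430 mg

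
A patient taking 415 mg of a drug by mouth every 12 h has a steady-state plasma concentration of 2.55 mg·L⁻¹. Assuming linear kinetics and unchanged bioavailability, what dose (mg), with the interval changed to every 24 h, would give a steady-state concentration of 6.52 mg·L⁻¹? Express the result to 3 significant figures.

For first-order elimination, Css ∝ F·D/(CL·τ); F and CL are unchanged, so Css ∝ D/τ.
D₂ = D₁ × (Css,target / Css,current) × (τ₂/τ₁) = 415 × (6.52/2.55) × (24/12) = 2122 mg

2120 mg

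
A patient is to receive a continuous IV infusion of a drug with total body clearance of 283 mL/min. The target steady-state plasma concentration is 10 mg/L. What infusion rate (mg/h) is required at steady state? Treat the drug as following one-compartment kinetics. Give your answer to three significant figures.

170 mg/h

Convert clearance: 283 mL/min × 60 min/h ÷ 1000 mL/L = 16.98 L/h
R₀ = 16.98 × 10 = 169.8 mg/h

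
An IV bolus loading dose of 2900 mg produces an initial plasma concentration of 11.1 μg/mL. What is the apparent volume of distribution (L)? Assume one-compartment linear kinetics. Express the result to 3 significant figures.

261 L

Immediately after an IV bolus, C₀ = Dose / Vd, so Vd = Dose / C₀.
Vd = 2900 / 11.1 = 261.3 L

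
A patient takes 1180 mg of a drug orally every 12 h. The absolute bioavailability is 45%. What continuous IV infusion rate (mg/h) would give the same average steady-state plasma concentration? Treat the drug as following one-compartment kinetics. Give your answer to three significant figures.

44.3 mg/h

Equivalent systemic input: infusion rate = F·D/τ.
Rate = 0.45 × 1180 / 12 = 44.25 mg/h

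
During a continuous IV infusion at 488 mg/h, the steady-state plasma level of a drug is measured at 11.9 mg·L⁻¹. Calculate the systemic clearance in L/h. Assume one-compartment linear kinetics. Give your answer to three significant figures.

At steady state, infusion rate = CL × Css, so CL = rate / Css.
CL = 488 / 11.9 = 41.01 L/h

41.0 L/h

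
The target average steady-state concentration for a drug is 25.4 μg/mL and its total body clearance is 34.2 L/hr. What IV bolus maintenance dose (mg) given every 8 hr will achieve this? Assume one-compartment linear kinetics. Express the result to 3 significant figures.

6950 mg

D = CL × Css × τ = 34.20 × 25.4 × 8 = 6949 mg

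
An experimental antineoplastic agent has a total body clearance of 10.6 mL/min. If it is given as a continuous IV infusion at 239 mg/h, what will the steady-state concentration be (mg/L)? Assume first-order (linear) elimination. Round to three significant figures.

CL = 10.6 mL/min = 10.6 × 0.06 = 0.6360 L/h
Css = rate / CL = 239 / 0.6360 = 375.8 mg/L

376 mg/L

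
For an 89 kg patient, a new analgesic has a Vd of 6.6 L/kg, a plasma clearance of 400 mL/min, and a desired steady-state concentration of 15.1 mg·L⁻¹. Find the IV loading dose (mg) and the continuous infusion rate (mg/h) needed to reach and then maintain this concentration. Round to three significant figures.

(a) 8870 mg; (b) 362 mg/h

Total Vd = 6.6 × 89 = 587.4 L
Loading: fill Vd to C_target → 587.4 L × 15.1 mg/L = 8870 mg
Convert clearance: 400 mL/min × 60 min/h ÷ 1000 mL/L = 24.00 L/h
Maintenance: replace elimination → rate = CL × Css = 24.00 × 15.1 = 362.4 mg/h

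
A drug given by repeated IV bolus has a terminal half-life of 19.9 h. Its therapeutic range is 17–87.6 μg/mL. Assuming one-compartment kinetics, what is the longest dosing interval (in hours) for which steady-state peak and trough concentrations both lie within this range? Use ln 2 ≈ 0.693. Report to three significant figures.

47.1 h

k = 0.693 / t½ = 0.693 / 19.9 = 0.03482 h⁻¹
Between IV bolus doses, concentration decays as C = C₀·e^(−kτ), so C_peak/C_trough = e^(kτ).
τ_max = ln(C_peak/C_trough) / k = ln(87.6/17) / 0.03482 = 1.640 / 0.03482 = 47.10 h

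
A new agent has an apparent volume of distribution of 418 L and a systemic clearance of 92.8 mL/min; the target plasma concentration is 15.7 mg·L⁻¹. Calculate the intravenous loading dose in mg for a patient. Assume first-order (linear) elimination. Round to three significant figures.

6560 mg

LD = Vd × C = 418.0 × 15.70 = 6563 mg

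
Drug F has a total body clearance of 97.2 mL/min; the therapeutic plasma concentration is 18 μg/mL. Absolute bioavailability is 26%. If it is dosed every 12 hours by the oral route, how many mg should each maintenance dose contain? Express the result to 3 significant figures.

CL = 97.2 mL/min = 97.2 × 0.06 = 5.832 L/h
D = CL × Css × τ / F = 5.832 × 18 × 12 / 0.26 = 4845 mg

4850 mg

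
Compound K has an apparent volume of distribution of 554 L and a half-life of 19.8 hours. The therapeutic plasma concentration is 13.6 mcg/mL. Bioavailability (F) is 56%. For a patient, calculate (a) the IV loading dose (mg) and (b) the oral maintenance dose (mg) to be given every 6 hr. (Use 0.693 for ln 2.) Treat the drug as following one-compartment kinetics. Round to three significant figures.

(a) 7530 mg; (b) 2830 mg

LD = Vd × C = 554.0 × 13.6 = 7534 mg
CL = 0.693 × Vd / t½ = 0.693 × 554.0 / 19.8 = 19.39 L/h
D = CL × Css × τ / F = 19.39 × 13.6 × 6 / 0.56 = 2825 mg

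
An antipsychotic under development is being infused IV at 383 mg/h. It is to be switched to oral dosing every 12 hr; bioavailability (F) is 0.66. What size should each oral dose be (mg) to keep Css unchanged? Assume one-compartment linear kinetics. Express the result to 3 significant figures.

6960 mg

To maintain the same Css, the systemic dosing rate must be unchanged: F·D/τ = infusion rate.
D = rate × τ / F = 383 × 12 / 0.66 = 6964 mg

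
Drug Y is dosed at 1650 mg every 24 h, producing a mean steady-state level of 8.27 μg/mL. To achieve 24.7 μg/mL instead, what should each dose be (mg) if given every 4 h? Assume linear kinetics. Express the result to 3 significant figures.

With linear kinetics, Css is proportional to dose rate (D/τ) at fixed clearance.
D₂ = D₁ × (Css,target / Css,current) × (τ₂/τ₁) = 1650 × (24.7/8.27) × (4/24) = 821.3 mg

821 mg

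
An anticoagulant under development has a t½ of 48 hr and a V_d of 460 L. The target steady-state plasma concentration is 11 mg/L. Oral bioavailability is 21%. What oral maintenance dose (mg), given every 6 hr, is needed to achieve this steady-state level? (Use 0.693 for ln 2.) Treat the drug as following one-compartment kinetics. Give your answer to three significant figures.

CL = 0.693 × Vd / t½ = 0.693 × 460.0 / 48 = 6.641 L/h
D = CL × Css × τ / F = 6.641 × 11 × 6 / 0.21 = 2087 mg

2090 mg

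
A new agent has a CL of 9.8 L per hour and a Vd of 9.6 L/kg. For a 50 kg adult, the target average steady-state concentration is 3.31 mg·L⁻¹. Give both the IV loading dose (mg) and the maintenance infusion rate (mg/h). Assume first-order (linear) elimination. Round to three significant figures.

(a) 1590 mg; (b) 32.4 mg/h

Total Vd = 9.6 × 50 = 480.0 L
Loading: fill Vd to C_target → 480.0 L × 3.31 mg/L = 1589 mg
Maintenance: replace elimination → rate = CL × Css = 9.800 × 3.31 = 32.44 mg/h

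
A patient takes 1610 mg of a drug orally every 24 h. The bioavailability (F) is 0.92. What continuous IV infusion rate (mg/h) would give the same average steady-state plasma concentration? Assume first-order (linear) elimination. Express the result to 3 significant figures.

61.7 mg/h

Equivalent systemic input: infusion rate = F·D/τ.
Rate = 0.92 × 1610 / 24 = 61.72 mg/h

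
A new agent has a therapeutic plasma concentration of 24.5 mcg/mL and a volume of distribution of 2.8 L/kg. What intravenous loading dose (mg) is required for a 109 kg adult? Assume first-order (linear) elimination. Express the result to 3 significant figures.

Vd(total) = 109 kg × 2.8 L/kg = 305.2 L
LD = Vd × C = 305.2 × 24.50 = 7477 mg

7480 mg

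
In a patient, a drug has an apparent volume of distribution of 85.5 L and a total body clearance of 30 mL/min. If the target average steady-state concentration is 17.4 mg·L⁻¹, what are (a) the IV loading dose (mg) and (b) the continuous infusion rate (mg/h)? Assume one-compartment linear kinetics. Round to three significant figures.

(a) 1490 mg; (b) 31.3 mg/h

Loading dose = Vd × C = 85.50 × 17.4 = 1488 mg
CL = 30 mL/min = 30 × 0.06 = 1.800 L/h
Infusion rate = 1.800 L/h × 17.4 mg/L = 31.32 mg/h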